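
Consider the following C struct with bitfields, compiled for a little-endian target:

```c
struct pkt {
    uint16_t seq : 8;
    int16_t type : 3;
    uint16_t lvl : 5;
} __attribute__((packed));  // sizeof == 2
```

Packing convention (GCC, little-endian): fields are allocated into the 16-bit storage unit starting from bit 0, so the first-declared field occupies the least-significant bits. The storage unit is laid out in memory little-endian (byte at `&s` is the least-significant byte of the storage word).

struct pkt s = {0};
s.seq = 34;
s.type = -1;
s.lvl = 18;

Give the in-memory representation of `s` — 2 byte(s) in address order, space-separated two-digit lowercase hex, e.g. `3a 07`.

seq (8b) val=34 bits=0x22 at bit 0: 0x0022
type (3b) val=-1 bits=0x7 at bit 8: 0x0722
lvl (5b) val=18 bits=0x12 at bit 11: 0x9722
word = 0x9722 → little-endian bytes:
  [0]=0x22  [1]=0x97

22 97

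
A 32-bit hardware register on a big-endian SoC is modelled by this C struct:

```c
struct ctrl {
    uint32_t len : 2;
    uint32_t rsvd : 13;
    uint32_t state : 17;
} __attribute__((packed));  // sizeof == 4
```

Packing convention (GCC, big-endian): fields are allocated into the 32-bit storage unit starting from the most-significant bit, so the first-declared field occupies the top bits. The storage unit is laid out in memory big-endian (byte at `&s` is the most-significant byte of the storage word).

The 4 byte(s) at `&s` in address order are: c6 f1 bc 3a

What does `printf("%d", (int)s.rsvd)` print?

[0]=0xc6 [1]=0xf1 [2]=0xbc [3]=0x3a (big-endian) → word 0xc6f1bc3a
len [30+:2] = (word>>30) & 0x3 = 3
rsvd [17+:13] = (word>>17) & 0x1fff = 888  ←
state [0+:17] = (word>>0) & 0x1ffff = 113722

888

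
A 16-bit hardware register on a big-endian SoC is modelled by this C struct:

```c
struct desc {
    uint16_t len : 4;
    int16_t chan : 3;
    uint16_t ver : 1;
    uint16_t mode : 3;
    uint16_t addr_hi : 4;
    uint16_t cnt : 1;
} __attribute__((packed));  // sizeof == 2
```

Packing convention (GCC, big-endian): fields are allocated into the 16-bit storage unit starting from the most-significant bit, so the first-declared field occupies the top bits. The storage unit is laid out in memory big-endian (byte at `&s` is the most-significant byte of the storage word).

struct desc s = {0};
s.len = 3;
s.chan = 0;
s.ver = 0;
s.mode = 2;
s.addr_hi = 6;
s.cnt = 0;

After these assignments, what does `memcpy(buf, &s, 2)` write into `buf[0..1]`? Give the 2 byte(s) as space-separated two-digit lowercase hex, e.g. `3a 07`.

30 4c

[12+:4] len=3 & 0xf = 0x3; word=0x3000
[9+:3] chan=0 & 0x7 = 0x0; word=0x3000
[8+:1] ver=0 & 0x1 = 0x0; word=0x3000
[5+:3] mode=2 & 0x7 = 0x2; word=0x3040
[1+:4] addr_hi=6 & 0xf = 0x6; word=0x304c
[0+:1] cnt=0 & 0x1 = 0x0; word=0x304c
word = 0x304c → big-endian bytes:
  [0]=0x30  [1]=0x4c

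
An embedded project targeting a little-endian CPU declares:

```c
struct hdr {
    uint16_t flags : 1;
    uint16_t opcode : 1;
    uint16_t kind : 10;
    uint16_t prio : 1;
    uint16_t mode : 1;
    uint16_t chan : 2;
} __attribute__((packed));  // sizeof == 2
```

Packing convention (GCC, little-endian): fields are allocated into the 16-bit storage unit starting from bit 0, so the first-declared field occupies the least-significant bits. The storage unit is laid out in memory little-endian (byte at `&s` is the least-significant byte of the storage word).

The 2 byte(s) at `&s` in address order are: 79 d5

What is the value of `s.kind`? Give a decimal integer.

[0]=0x79 [1]=0xd5 (little-endian) → word 0xd579
flags:1 @ bit 0 → (0xd579>>0)&0x1 = 0x1
opcode:1 @ bit 1 → (0xd579>>1)&0x1 = 0x0
kind:10 @ bit 2 → (0xd579>>2)&0x3ff = 0x15e  ←
prio:1 @ bit 12 → (0xd579>>12)&0x1 = 0x1
mode:1 @ bit 13 → (0xd579>>13)&0x1 = 0x0
chan:2 @ bit 14 → (0xd579>>14)&0x3 = 0x3

350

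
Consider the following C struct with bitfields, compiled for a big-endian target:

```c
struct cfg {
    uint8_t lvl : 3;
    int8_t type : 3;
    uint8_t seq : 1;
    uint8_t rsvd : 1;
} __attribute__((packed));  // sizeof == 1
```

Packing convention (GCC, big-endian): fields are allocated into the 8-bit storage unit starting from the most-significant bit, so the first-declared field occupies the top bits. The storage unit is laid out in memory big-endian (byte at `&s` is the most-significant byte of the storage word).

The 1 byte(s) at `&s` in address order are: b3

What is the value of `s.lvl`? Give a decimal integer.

[0]=0xb3 (big-endian) → word 0xb3
lvl:3 @ bit 5 → (0xb3>>5)&0x7 = 0x5  ←
type:3 @ bit 2 → (0xb3>>2)&0x7 = 0x4
seq:1 @ bit 1 → (0xb3>>1)&0x1 = 0x1
rsvd:1 @ bit 0 → (0xb3>>0)&0x1 = 0x1

5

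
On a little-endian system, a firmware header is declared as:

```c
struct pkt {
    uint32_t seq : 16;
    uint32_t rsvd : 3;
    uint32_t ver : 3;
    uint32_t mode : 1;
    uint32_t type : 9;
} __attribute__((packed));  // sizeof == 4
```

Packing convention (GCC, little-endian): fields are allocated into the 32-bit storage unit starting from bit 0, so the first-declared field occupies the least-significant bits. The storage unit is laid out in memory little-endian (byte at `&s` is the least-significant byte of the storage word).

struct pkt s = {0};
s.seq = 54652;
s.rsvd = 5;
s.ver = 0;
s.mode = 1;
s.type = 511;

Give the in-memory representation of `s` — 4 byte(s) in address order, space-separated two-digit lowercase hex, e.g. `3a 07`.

7c d5 c5 ff

[0+:16] seq=54652 & 0xffff = 0xd57c; word=0x0000d57c
[16+:3] rsvd=5 & 0x7 = 0x5; word=0x0005d57c
[19+:3] ver=0 & 0x7 = 0x0; word=0x0005d57c
[22+:1] mode=1 & 0x1 = 0x1; word=0x0045d57c
[23+:9] type=511 & 0x1ff = 0x1ff; word=0xffc5d57c
word = 0xffc5d57c → little-endian bytes:
  [0]=0x7c  [1]=0xd5  [2]=0xc5  [3]=0xff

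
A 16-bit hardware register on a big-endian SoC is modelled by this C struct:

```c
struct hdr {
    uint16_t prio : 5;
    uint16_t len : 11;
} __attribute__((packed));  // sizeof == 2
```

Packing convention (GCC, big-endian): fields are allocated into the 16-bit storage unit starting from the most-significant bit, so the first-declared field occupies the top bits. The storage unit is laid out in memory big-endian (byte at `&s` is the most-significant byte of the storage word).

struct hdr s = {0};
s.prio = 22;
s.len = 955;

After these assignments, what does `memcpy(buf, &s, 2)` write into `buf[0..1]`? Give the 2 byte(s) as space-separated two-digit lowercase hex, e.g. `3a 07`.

b3 bb

[11+:5] prio=22 & 0x1f = 0x16; word=0xb000
[0+:11] len=955 & 0x7ff = 0x3bb; word=0xb3bb
word = 0xb3bb → big-endian bytes:
  [0]=0xb3  [1]=0xbb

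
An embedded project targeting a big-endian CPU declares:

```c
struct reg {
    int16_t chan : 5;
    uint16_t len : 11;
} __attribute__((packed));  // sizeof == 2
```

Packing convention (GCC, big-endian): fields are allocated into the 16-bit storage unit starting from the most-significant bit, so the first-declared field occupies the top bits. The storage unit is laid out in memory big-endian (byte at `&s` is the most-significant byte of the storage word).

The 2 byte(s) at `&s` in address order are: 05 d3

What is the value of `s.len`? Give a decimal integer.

[0]=0x05 [1]=0xd3 (big-endian) → word 0x05d3
chan:5 @ bit 11 → (0x05d3>>11)&0x1f = 0x0
len:11 @ bit 0 → (0x05d3>>0)&0x7ff = 0x5d3  ←

1491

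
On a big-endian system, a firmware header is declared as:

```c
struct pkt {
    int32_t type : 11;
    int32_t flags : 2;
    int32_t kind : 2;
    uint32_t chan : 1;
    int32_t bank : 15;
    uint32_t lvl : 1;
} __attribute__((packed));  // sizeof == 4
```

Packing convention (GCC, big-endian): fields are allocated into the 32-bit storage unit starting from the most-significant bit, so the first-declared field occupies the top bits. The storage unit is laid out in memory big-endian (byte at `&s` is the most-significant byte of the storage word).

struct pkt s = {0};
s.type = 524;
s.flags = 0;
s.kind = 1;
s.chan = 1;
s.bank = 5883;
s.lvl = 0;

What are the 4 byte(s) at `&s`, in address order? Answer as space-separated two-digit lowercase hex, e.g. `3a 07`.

41 83 2d f6

type (11b) val=524 bits=0x20c at bit 21: 0x41800000
flags (2b) val=0 bits=0x0 at bit 19: 0x41800000
kind (2b) val=1 bits=0x1 at bit 17: 0x41820000
chan (1b) val=1 bits=0x1 at bit 16: 0x41830000
bank (15b) val=5883 bits=0x16fb at bit 1: 0x41832df6
lvl (1b) val=0 bits=0x0 at bit 0: 0x41832df6
word = 0x41832df6 → big-endian bytes:
  [0]=0x41  [1]=0x83  [2]=0x2d  [3]=0xf6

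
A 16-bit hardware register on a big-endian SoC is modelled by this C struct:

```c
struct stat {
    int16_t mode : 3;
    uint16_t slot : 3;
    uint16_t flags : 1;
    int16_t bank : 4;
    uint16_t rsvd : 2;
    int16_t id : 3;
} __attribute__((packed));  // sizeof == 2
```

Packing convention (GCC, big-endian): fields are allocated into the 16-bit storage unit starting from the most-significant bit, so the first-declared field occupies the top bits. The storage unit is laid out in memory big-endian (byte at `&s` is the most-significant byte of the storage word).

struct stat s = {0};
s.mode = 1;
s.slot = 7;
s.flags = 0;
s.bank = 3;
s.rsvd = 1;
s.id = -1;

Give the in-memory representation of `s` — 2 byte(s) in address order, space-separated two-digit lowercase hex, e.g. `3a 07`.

mode:3 = 1 → 0x1 << 13 → word 0x2000
slot:3 = 7 → 0x7 << 10 → word 0x3c00
flags:1 = 0 → 0x0 << 9 → word 0x3c00
bank:4 = 3 → 0x3 << 5 → word 0x3c60
rsvd:2 = 1 → 0x1 << 3 → word 0x3c68
id:3 = -1 → 0x7 << 0 → word 0x3c6f
word = 0x3c6f → big-endian bytes:
  [0]=0x3c  [1]=0x6f

3c 6f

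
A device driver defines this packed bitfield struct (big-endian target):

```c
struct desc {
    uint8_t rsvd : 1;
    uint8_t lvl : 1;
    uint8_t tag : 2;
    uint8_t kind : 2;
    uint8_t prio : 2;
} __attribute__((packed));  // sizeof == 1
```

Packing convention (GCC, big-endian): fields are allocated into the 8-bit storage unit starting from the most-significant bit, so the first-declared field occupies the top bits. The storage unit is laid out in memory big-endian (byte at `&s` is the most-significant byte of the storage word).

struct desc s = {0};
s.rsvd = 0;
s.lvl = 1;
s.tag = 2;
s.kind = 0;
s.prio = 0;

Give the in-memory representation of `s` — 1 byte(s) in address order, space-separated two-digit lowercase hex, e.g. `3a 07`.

60

rsvd (1b) val=0 bits=0x0 at bit 7: 0x00
lvl (1b) val=1 bits=0x1 at bit 6: 0x40
tag (2b) val=2 bits=0x2 at bit 4: 0x60
kind (2b) val=0 bits=0x0 at bit 2: 0x60
prio (2b) val=0 bits=0x0 at bit 0: 0x60
word = 0x60 → big-endian bytes:
  [0]=0x60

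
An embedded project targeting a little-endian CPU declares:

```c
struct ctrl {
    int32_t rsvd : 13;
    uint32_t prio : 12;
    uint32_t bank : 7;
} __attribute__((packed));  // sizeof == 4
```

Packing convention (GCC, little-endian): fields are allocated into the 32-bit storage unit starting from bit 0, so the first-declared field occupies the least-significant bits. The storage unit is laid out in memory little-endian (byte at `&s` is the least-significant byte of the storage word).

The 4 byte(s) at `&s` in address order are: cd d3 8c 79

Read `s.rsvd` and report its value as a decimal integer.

[0]=0xcd [1]=0xd3 [2]=0x8c [3]=0x79 (little-endian) → word 0x798cd3cd
rsvd:13 @ bit 0 → (0x798cd3cd>>0)&0x1fff = 0x13cd  ←
prio:12 @ bit 13 → (0x798cd3cd>>13)&0xfff = 0xc66
bank:7 @ bit 25 → (0x798cd3cd>>25)&0x7f = 0x3c
rsvd signed 13b, MSB=1: 5069 - 8192 = -3123

-3123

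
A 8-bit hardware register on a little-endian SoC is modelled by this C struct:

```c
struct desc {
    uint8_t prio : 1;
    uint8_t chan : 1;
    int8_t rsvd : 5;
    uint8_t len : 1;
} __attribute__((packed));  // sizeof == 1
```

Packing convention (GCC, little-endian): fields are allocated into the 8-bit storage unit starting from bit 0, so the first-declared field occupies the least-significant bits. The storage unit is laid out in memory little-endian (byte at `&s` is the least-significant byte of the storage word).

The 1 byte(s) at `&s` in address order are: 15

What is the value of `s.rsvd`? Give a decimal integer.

[0]=0x15 (little-endian) → word 0x15
prio:1 @ bit 0 → (0x15>>0)&0x1 = 0x1
chan:1 @ bit 1 → (0x15>>1)&0x1 = 0x0
rsvd:5 @ bit 2 → (0x15>>2)&0x1f = 0x5  ←
len:1 @ bit 7 → (0x15>>7)&0x1 = 0x0
rsvd signed 5b, MSB=0: value = 5

5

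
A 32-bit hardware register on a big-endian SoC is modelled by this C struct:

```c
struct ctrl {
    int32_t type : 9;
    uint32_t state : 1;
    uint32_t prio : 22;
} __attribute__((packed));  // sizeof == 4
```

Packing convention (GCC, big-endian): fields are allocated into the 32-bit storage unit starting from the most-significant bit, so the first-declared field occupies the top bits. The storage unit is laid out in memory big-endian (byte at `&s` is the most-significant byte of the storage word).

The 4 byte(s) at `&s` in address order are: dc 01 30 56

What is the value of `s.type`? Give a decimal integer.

-72

[0]=0xdc [1]=0x01 [2]=0x30 [3]=0x56 (big-endian) → word 0xdc013056
type:9 @ bit 23 → (0xdc013056>>23)&0x1ff = 0x1b8  ←
state:1 @ bit 22 → (0xdc013056>>22)&0x1 = 0x0
prio:22 @ bit 0 → (0xdc013056>>0)&0x3fffff = 0x13056
type signed 9b, MSB=1: 440 - 512 = -72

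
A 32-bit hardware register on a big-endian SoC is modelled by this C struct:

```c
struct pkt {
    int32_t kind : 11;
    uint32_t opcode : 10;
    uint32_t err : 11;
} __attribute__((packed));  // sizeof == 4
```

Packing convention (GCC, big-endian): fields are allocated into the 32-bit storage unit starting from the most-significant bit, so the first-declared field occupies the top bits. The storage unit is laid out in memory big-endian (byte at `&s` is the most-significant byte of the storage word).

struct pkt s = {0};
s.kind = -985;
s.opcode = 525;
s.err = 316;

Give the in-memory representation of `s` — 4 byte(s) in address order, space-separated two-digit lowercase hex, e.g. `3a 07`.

[21+:11] kind=-985 & 0x7ff = 0x427; word=0x84e00000
[11+:10] opcode=525 & 0x3ff = 0x20d; word=0x84f06800
[0+:11] err=316 & 0x7ff = 0x13c; word=0x84f0693c
word = 0x84f0693c → big-endian bytes:
  [0]=0x84  [1]=0xf0  [2]=0x69  [3]=0x3c

84 f0 69 3c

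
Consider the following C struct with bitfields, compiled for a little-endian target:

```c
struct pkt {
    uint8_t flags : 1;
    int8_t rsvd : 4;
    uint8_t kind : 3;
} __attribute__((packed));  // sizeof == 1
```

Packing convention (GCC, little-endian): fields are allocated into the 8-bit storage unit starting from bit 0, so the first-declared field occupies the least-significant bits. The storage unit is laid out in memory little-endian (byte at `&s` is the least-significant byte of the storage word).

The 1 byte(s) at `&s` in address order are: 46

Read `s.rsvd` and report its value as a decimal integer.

3

[0]=0x46 (little-endian) → word 0x46
flags:1 @ bit 0 → (0x46>>0)&0x1 = 0x0
rsvd:4 @ bit 1 → (0x46>>1)&0xf = 0x3  ←
kind:3 @ bit 5 → (0x46>>5)&0x7 = 0x2
rsvd signed 4b, MSB=0: value = 3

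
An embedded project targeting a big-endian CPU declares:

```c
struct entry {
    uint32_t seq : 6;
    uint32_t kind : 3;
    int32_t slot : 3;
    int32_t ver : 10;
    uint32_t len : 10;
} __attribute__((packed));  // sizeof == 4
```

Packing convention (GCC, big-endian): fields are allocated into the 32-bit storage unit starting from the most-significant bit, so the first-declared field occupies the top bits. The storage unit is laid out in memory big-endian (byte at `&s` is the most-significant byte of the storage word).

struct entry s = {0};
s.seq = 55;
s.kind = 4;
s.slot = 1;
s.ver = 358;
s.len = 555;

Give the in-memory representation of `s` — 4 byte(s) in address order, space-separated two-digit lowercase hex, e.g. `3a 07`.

seq (6b) val=55 bits=0x37 at bit 26: 0xdc000000
kind (3b) val=4 bits=0x4 at bit 23: 0xde000000
slot (3b) val=1 bits=0x1 at bit 20: 0xde100000
ver (10b) val=358 bits=0x166 at bit 10: 0xde159800
len (10b) val=555 bits=0x22b at bit 0: 0xde159a2b
word = 0xde159a2b → big-endian bytes:
  [0]=0xde  [1]=0x15  [2]=0x9a  [3]=0x2b

de 15 9a 2b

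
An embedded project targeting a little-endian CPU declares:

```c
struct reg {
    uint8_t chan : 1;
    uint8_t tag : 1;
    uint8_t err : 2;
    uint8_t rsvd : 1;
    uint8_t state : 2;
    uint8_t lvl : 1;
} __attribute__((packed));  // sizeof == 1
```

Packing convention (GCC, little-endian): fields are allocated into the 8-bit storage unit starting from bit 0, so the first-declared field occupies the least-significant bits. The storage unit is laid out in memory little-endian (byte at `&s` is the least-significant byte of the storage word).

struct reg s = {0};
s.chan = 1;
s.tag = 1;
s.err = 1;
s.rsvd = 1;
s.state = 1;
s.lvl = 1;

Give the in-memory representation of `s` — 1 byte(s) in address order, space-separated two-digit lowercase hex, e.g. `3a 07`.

b7

chan (1b) val=1 bits=0x1 at bit 0: 0x01
tag (1b) val=1 bits=0x1 at bit 1: 0x03
err (2b) val=1 bits=0x1 at bit 2: 0x07
rsvd (1b) val=1 bits=0x1 at bit 4: 0x17
state (2b) val=1 bits=0x1 at bit 5: 0x37
lvl (1b) val=1 bits=0x1 at bit 7: 0xb7
word = 0xb7 → little-endian bytes:
  [0]=0xb7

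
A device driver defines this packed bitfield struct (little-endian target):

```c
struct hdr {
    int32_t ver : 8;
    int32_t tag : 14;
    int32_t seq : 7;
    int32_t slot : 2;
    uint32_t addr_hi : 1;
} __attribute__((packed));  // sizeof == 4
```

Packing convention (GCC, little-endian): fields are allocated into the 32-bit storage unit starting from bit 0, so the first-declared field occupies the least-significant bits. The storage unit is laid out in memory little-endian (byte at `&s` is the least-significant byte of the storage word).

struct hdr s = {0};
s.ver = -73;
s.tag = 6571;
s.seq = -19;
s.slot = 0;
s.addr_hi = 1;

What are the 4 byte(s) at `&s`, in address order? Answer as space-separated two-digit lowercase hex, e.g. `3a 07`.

b7 ab 59 9b

ver:8 = -73 → 0xb7 << 0 → word 0x000000b7
tag:14 = 6571 → 0x19ab << 8 → word 0x0019abb7
seq:7 = -19 → 0x6d << 22 → word 0x1b59abb7
slot:2 = 0 → 0x0 << 29 → word 0x1b59abb7
addr_hi:1 = 1 → 0x1 << 31 → word 0x9b59abb7
word = 0x9b59abb7 → little-endian bytes:
  [0]=0xb7  [1]=0xab  [2]=0x59  [3]=0x9b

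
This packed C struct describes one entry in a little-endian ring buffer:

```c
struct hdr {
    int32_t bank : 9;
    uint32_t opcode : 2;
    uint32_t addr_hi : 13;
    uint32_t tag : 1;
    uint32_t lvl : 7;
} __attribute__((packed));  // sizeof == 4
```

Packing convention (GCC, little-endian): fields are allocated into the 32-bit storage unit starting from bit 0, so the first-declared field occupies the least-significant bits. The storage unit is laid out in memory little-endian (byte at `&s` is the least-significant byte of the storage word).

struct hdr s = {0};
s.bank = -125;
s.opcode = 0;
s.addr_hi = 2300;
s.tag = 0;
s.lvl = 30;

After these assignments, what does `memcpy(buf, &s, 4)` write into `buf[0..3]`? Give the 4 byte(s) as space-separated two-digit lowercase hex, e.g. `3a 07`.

83 e1 47 3c

[0+:9] bank=-125 & 0x1ff = 0x183; word=0x00000183
[9+:2] opcode=0 & 0x3 = 0x0; word=0x00000183
[11+:13] addr_hi=2300 & 0x1fff = 0x8fc; word=0x0047e183
[24+:1] tag=0 & 0x1 = 0x0; word=0x0047e183
[25+:7] lvl=30 & 0x7f = 0x1e; word=0x3c47e183
word = 0x3c47e183 → little-endian bytes:
  [0]=0x83  [1]=0xe1  [2]=0x47  [3]=0x3c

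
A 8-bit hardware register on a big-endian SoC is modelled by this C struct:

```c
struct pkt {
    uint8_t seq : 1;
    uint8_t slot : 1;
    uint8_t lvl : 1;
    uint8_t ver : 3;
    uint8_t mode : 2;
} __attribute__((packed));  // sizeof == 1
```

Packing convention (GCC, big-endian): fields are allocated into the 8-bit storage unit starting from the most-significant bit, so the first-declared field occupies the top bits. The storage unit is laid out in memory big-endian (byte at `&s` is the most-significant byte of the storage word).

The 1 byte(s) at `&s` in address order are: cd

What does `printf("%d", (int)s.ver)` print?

3

[0]=0xcd (big-endian) → word 0xcd
seq [7+:1] = (word>>7) & 0x1 = 1
slot [6+:1] = (word>>6) & 0x1 = 1
lvl [5+:1] = (word>>5) & 0x1 = 0
ver [2+:3] = (word>>2) & 0x7 = 3  ←
mode [0+:2] = (word>>0) & 0x3 = 1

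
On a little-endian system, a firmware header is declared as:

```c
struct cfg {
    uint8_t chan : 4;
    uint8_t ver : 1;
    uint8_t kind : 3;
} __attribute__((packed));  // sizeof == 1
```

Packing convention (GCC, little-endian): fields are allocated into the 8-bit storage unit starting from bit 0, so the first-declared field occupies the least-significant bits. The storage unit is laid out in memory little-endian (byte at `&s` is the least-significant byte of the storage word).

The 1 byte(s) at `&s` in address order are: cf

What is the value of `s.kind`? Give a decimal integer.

[0]=0xcf (little-endian) → word 0xcf
chan [0+:4] = (word>>0) & 0xf = 15
ver [4+:1] = (word>>4) & 0x1 = 0
kind [5+:3] = (word>>5) & 0x7 = 6  ←

6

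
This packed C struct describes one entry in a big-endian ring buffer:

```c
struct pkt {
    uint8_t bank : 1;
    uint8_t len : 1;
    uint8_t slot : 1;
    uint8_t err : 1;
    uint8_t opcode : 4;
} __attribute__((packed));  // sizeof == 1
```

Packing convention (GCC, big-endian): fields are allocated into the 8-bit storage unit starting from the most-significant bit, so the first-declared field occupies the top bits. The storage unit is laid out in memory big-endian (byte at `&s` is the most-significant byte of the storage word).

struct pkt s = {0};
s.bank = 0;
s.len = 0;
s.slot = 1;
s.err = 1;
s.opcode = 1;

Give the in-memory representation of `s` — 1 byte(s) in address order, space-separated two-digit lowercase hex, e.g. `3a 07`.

bank (1b) val=0 bits=0x0 at bit 7: 0x00
len (1b) val=0 bits=0x0 at bit 6: 0x00
slot (1b) val=1 bits=0x1 at bit 5: 0x20
err (1b) val=1 bits=0x1 at bit 4: 0x30
opcode (4b) val=1 bits=0x1 at bit 0: 0x31
word = 0x31 → big-endian bytes:
  [0]=0x31

31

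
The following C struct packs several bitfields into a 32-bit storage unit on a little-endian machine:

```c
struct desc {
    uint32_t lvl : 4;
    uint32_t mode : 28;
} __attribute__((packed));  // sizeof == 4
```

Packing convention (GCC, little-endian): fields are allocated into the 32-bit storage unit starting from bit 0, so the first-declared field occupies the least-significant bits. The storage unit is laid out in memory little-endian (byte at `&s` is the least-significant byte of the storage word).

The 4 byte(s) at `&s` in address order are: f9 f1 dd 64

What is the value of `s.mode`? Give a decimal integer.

[0]=0xf9 [1]=0xf1 [2]=0xdd [3]=0x64 (little-endian) → word 0x64ddf1f9
lvl [0+:4] = (word>>0) & 0xf = 9
mode [4+:28] = (word>>4) & 0xfffffff = 105766687  ←

105766687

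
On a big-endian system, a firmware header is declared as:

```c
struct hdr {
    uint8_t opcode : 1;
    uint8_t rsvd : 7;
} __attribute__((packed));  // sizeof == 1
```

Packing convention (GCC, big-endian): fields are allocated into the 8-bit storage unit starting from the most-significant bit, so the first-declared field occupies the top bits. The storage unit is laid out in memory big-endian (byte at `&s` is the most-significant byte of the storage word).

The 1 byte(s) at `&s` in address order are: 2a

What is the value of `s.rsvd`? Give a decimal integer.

[0]=0x2a (big-endian) → word 0x2a
opcode [7+:1] = (word>>7) & 0x1 = 0
rsvd [0+:7] = (word>>0) & 0x7f = 42  ←

42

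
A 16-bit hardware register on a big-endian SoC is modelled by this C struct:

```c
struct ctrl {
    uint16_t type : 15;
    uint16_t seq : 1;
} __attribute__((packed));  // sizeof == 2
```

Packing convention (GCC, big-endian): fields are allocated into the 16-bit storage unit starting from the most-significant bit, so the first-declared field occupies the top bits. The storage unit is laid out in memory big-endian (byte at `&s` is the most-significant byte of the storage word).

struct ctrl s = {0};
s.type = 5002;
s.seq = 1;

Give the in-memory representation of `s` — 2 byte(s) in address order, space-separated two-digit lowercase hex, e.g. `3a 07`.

27 15

type:15 = 5002 → 0x138a << 1 → word 0x2714
seq:1 = 1 → 0x1 << 0 → word 0x2715
word = 0x2715 → big-endian bytes:
  [0]=0x27  [1]=0x15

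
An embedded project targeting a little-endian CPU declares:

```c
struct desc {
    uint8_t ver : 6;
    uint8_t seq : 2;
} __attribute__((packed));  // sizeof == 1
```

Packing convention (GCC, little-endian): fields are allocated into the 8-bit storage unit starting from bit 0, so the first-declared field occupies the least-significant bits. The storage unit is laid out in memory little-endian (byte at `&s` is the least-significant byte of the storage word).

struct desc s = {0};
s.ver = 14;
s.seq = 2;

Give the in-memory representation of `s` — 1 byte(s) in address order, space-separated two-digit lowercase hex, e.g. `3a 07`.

8e

ver (6b) val=14 bits=0xe at bit 0: 0x0e
seq (2b) val=2 bits=0x2 at bit 6: 0x8e
word = 0x8e → little-endian bytes:
  [0]=0x8e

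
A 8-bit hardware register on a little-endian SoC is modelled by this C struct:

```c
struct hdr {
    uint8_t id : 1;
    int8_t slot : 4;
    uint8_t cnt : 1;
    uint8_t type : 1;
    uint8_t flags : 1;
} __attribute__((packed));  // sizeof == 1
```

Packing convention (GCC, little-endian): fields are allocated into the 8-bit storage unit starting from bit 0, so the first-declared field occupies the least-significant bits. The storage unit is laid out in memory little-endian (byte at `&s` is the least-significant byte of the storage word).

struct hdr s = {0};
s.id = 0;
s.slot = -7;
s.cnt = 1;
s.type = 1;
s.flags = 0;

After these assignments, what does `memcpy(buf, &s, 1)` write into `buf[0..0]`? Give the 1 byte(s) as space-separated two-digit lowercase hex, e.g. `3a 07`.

[0+:1] id=0 & 0x1 = 0x0; word=0x00
[1+:4] slot=-7 & 0xf = 0x9; word=0x12
[5+:1] cnt=1 & 0x1 = 0x1; word=0x32
[6+:1] type=1 & 0x1 = 0x1; word=0x72
[7+:1] flags=0 & 0x1 = 0x0; word=0x72
word = 0x72 → little-endian bytes:
  [0]=0x72

72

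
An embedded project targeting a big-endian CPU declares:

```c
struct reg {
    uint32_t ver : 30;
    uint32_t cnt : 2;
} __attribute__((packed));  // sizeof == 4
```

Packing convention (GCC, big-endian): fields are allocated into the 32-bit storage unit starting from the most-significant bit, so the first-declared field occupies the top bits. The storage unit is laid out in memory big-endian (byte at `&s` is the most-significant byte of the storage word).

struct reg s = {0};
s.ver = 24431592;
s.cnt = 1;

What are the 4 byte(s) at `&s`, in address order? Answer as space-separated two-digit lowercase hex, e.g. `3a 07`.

05 d3 2f a1

ver (30b) val=24431592 bits=0x174cbe8 at bit 2: 0x05d32fa0
cnt (2b) val=1 bits=0x1 at bit 0: 0x05d32fa1
word = 0x05d32fa1 → big-endian bytes:
  [0]=0x05  [1]=0xd3  [2]=0x2f  [3]=0xa1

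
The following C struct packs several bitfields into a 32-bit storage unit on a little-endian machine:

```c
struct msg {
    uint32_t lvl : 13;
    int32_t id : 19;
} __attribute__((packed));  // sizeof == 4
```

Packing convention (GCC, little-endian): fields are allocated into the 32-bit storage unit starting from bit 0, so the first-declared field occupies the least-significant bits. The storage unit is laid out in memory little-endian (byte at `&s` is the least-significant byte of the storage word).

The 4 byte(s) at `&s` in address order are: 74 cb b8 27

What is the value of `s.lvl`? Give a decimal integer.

2932

[0]=0x74 [1]=0xcb [2]=0xb8 [3]=0x27 (little-endian) → word 0x27b8cb74
lvl [0+:13] = (word>>0) & 0x1fff = 2932  ←
id [13+:19] = (word>>13) & 0x7ffff = 81350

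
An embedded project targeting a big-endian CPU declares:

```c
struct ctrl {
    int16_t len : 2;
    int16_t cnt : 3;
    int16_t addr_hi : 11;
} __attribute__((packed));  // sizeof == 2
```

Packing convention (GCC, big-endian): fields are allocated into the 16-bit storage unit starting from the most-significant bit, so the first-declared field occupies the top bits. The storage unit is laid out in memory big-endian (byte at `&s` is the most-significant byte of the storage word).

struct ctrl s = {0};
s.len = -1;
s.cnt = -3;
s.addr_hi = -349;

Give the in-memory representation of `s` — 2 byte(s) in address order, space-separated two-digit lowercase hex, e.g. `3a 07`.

ee a3

len (2b) val=-1 bits=0x3 at bit 14: 0xc000
cnt (3b) val=-3 bits=0x5 at bit 11: 0xe800
addr_hi (11b) val=-349 bits=0x6a3 at bit 0: 0xeea3
word = 0xeea3 → big-endian bytes:
  [0]=0xee  [1]=0xa3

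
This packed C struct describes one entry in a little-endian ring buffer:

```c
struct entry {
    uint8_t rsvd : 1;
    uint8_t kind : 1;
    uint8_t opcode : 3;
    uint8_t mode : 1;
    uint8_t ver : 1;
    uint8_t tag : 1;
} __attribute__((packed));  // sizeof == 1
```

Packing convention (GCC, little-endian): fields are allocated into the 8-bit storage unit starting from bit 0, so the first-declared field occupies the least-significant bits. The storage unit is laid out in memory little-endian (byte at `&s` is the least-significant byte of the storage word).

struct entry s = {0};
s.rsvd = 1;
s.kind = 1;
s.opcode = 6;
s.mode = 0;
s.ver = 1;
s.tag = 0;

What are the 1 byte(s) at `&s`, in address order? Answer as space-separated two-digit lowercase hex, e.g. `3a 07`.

rsvd (1b) val=1 bits=0x1 at bit 0: 0x01
kind (1b) val=1 bits=0x1 at bit 1: 0x03
opcode (3b) val=6 bits=0x6 at bit 2: 0x1b
mode (1b) val=0 bits=0x0 at bit 5: 0x1b
ver (1b) val=1 bits=0x1 at bit 6: 0x5b
tag (1b) val=0 bits=0x0 at bit 7: 0x5b
word = 0x5b → little-endian bytes:
  [0]=0x5b

5b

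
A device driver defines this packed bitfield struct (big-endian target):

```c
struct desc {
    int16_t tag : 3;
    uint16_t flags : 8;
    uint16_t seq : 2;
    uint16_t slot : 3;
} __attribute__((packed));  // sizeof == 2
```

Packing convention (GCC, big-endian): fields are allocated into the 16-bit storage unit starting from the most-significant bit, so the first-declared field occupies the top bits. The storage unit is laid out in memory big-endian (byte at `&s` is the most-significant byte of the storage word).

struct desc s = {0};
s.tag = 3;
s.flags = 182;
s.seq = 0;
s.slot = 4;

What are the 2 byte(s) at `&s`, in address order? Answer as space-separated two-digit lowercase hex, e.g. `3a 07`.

76 c4

[13+:3] tag=3 & 0x7 = 0x3; word=0x6000
[5+:8] flags=182 & 0xff = 0xb6; word=0x76c0
[3+:2] seq=0 & 0x3 = 0x0; word=0x76c0
[0+:3] slot=4 & 0x7 = 0x4; word=0x76c4
word = 0x76c4 → big-endian bytes:
  [0]=0x76  [1]=0xc4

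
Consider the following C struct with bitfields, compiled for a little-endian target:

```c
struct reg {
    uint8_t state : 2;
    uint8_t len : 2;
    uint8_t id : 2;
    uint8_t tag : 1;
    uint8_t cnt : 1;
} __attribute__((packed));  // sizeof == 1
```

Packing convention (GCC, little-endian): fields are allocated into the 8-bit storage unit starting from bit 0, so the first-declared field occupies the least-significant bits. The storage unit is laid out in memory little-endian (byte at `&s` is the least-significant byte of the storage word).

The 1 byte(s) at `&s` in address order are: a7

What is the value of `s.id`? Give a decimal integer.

2

[0]=0xa7 (little-endian) → word 0xa7
state:2 @ bit 0 → (0xa7>>0)&0x3 = 0x3
len:2 @ bit 2 → (0xa7>>2)&0x3 = 0x1
id:2 @ bit 4 → (0xa7>>4)&0x3 = 0x2  ←
tag:1 @ bit 6 → (0xa7>>6)&0x1 = 0x0
cnt:1 @ bit 7 → (0xa7>>7)&0x1 = 0x1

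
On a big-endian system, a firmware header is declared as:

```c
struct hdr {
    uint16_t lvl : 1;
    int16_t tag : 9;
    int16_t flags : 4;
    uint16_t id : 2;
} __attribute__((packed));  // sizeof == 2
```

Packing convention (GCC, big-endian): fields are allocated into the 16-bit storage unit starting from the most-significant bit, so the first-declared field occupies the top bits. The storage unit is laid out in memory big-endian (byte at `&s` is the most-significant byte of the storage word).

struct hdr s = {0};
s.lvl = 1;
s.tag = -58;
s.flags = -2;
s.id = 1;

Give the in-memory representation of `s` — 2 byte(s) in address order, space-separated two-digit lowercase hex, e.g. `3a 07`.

lvl:1 = 1 → 0x1 << 15 → word 0x8000
tag:9 = -58 → 0x1c6 << 6 → word 0xf180
flags:4 = -2 → 0xe << 2 → word 0xf1b8
id:2 = 1 → 0x1 << 0 → word 0xf1b9
word = 0xf1b9 → big-endian bytes:
  [0]=0xf1  [1]=0xb9

f1 b9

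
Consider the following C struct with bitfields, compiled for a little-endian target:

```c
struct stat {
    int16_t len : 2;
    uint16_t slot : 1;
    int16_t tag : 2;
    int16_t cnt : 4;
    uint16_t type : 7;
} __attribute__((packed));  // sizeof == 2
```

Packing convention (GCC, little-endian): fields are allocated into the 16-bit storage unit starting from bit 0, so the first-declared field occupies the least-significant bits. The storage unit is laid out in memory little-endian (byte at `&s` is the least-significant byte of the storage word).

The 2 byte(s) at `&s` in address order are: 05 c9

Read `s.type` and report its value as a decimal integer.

[0]=0x05 [1]=0xc9 (little-endian) → word 0xc905
len:2 @ bit 0 → (0xc905>>0)&0x3 = 0x1
slot:1 @ bit 2 → (0xc905>>2)&0x1 = 0x1
tag:2 @ bit 3 → (0xc905>>3)&0x3 = 0x0
cnt:4 @ bit 5 → (0xc905>>5)&0xf = 0x8
type:7 @ bit 9 → (0xc905>>9)&0x7f = 0x64  ←

100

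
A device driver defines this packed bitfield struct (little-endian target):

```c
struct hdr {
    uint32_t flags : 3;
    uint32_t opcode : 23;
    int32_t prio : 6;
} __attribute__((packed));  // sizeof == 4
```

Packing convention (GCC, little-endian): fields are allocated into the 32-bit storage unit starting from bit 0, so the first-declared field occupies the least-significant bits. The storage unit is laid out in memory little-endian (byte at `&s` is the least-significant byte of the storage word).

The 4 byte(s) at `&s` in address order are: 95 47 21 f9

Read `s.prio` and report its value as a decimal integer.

[0]=0x95 [1]=0x47 [2]=0x21 [3]=0xf9 (little-endian) → word 0xf9214795
flags [0+:3] = (word>>0) & 0x7 = 5
opcode [3+:23] = (word>>3) & 0x7fffff = 2369778
prio [26+:6] = (word>>26) & 0x3f = 62  ←
prio signed 6b, MSB=1: 62 - 64 = -2

-2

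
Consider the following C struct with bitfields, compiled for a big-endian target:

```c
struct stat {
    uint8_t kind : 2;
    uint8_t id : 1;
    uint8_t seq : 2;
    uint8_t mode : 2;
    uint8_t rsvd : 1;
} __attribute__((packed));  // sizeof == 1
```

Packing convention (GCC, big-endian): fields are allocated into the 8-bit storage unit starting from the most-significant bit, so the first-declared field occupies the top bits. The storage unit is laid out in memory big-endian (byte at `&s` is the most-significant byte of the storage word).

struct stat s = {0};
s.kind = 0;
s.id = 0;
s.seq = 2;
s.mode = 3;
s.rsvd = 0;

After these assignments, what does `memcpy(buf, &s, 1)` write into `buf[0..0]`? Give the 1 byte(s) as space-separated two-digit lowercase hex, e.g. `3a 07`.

16

kind (2b) val=0 bits=0x0 at bit 6: 0x00
id (1b) val=0 bits=0x0 at bit 5: 0x00
seq (2b) val=2 bits=0x2 at bit 3: 0x10
mode (2b) val=3 bits=0x3 at bit 1: 0x16
rsvd (1b) val=0 bits=0x0 at bit 0: 0x16
word = 0x16 → big-endian bytes:
  [0]=0x16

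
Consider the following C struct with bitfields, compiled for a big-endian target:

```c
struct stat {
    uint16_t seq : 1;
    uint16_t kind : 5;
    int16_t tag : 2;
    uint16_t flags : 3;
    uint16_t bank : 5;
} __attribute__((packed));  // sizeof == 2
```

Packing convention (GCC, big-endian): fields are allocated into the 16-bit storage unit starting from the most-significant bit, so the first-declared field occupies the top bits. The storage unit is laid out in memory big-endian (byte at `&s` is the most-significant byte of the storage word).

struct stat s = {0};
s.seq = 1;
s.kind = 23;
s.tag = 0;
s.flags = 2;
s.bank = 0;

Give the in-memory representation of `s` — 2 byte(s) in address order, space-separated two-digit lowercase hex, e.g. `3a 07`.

dc 40

[15+:1] seq=1 & 0x1 = 0x1; word=0x8000
[10+:5] kind=23 & 0x1f = 0x17; word=0xdc00
[8+:2] tag=0 & 0x3 = 0x0; word=0xdc00
[5+:3] flags=2 & 0x7 = 0x2; word=0xdc40
[0+:5] bank=0 & 0x1f = 0x0; word=0xdc40
word = 0xdc40 → big-endian bytes:
  [0]=0xdc  [1]=0x40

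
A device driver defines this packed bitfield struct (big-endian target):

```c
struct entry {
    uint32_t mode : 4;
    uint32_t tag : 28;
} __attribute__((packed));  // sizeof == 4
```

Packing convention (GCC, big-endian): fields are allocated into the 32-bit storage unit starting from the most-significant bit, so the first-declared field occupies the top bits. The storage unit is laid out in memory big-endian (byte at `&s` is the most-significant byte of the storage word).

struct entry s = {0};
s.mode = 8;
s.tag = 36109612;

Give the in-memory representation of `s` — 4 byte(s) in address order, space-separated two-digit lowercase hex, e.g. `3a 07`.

mode:4 = 8 → 0x8 << 28 → word 0x80000000
tag:28 = 36109612 → 0x226fd2c << 0 → word 0x8226fd2c
word = 0x8226fd2c → big-endian bytes:
  [0]=0x82  [1]=0x26  [2]=0xfd  [3]=0x2c

82 26 fd 2c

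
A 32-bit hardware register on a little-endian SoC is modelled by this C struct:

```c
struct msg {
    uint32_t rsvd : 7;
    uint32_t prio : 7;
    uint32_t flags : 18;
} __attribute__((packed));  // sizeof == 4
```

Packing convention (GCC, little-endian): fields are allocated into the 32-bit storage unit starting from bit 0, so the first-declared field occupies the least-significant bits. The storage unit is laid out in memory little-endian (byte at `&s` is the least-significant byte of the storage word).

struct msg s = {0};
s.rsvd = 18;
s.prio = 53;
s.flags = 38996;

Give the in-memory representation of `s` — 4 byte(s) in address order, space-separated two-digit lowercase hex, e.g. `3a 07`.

92 1a 15 26

rsvd:7 = 18 → 0x12 << 0 → word 0x00000012
prio:7 = 53 → 0x35 << 7 → word 0x00001a92
flags:18 = 38996 → 0x9854 << 14 → word 0x26151a92
word = 0x26151a92 → little-endian bytes:
  [0]=0x92  [1]=0x1a  [2]=0x15  [3]=0x26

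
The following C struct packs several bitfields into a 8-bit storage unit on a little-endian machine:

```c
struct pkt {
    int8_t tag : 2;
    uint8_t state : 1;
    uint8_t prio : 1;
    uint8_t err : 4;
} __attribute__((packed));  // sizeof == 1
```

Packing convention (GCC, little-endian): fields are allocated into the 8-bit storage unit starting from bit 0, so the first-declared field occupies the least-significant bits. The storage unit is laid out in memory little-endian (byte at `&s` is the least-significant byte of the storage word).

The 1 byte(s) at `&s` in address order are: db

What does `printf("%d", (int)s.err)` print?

[0]=0xdb (little-endian) → word 0xdb
tag:2 @ bit 0 → (0xdb>>0)&0x3 = 0x3
state:1 @ bit 2 → (0xdb>>2)&0x1 = 0x0
prio:1 @ bit 3 → (0xdb>>3)&0x1 = 0x1
err:4 @ bit 4 → (0xdb>>4)&0xf = 0xd  ←

13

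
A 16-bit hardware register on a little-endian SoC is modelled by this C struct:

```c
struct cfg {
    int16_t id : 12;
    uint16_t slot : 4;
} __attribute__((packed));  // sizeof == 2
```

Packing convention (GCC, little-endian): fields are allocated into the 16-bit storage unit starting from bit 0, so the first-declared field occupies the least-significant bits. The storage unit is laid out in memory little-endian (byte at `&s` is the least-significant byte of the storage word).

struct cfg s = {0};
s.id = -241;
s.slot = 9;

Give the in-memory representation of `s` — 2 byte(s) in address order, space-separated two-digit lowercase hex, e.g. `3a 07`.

id:12 = -241 → 0xf0f << 0 → word 0x0f0f
slot:4 = 9 → 0x9 << 12 → word 0x9f0f
word = 0x9f0f → little-endian bytes:
  [0]=0x0f  [1]=0x9f

0f 9f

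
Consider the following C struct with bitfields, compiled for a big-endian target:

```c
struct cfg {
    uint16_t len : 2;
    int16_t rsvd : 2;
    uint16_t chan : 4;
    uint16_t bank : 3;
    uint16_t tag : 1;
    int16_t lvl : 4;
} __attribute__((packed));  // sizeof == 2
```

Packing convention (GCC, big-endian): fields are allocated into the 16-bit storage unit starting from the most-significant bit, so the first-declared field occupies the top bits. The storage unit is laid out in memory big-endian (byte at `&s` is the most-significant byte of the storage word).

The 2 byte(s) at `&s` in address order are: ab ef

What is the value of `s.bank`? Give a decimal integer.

7

[0]=0xab [1]=0xef (big-endian) → word 0xabef
len [14+:2] = (word>>14) & 0x3 = 2
rsvd [12+:2] = (word>>12) & 0x3 = 2
chan [8+:4] = (word>>8) & 0xf = 11
bank [5+:3] = (word>>5) & 0x7 = 7  ←
tag [4+:1] = (word>>4) & 0x1 = 0
lvl [0+:4] = (word>>0) & 0xf = 15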